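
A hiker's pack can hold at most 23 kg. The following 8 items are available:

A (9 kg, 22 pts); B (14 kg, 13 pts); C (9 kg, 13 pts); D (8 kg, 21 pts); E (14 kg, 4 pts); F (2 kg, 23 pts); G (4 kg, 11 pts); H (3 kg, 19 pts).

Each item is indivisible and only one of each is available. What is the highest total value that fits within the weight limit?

Check high-value combinations within 23 kg:
- A+D+F+H: weight 9+8+2+3=22, value 22+21+23+19=85
- A+D+F+G: weight 9+8+2+4=23, value 22+21+23+11=77
- A+C+F+H: weight 9+9+2+3=23, value 22+13+23+19=77
- C+D+F+H: weight 9+8+2+3=22, value 13+21+23+19=76
Best: 85 pts.

85 pts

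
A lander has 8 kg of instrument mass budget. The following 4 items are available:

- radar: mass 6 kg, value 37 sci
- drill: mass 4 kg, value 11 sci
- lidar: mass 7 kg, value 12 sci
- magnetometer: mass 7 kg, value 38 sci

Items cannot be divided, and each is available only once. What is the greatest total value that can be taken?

38 sci

Check high-value combinations within 8 kg:
- magnetometer: mass 7, value 38
- radar: mass 6, value 37
- lidar: mass 7, value 12
Best: 38 sci.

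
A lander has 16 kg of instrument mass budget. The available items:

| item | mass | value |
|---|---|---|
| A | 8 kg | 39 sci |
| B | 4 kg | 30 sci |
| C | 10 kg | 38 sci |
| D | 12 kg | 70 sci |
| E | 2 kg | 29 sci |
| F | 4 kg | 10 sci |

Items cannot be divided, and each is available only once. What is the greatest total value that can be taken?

Check high-value combinations within 16 kg:
- B+D: mass 4+12=16, value 30+70=100
- D+E: mass 12+2=14, value 70+29=99
- A+B+E: mass 8+4+2=14, value 39+30+29=98
- B+C+E: mass 4+10+2=16, value 30+38+29=97
- D+F: mass 12+4=16, value 70+10=80
Best: 100 sci.

100 sci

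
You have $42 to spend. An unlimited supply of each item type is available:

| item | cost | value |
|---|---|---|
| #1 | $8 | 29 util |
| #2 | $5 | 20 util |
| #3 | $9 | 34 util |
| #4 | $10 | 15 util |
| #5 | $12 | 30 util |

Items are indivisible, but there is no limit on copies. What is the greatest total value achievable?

163 util

Best value-per-unit is #2 at 20/5; filling with it alone gives 8×20 = 160.
Optimal mix: 1×#1 + 5×#2 + 1×#3 → cost 42, value 163.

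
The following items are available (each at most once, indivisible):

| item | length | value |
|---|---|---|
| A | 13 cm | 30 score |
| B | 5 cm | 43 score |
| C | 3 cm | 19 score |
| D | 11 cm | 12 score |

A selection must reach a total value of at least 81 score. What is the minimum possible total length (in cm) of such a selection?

21

Subsets with value ≥ 81, sorted by total length:
- A+B+C: length 21, value 92
- A+B+D: length 29, value 85
- A+B+C+D: length 32, value 104
Minimum length: 21 cm.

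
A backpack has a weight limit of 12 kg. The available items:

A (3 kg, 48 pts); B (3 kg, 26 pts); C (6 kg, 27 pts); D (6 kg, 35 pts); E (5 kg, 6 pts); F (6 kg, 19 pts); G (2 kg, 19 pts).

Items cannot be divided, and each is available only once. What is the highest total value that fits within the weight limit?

109 pts

This is a 0/1 knapsack; check combinations near the capacity.
- A+B+D: weight 3+3+6=12, value 48+26+35=109
- A+D+G: weight 3+6+2=11, value 48+35+19=102
- A+B+C: weight 3+3+6=12, value 48+26+27=101
- A+C+G: weight 3+6+2=11, value 48+27+19=94
Best: 109 pts.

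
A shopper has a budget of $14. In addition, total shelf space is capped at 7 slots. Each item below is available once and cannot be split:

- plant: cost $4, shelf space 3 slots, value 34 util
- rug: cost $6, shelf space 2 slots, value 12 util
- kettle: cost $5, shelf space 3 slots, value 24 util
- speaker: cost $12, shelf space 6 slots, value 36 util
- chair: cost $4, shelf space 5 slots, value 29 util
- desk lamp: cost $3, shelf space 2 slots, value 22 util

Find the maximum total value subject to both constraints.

68 util

Feasible sets respecting both limits:
- plant+rug+desk lamp: cost 13, shelf space 7, value 68
- plant+kettle: cost 9, shelf space 6, value 58
- rug+kettle+desk lamp: cost 14, shelf space 7, value 58
- plant+desk lamp: cost 7, shelf space 5, value 56
Best: 68 util.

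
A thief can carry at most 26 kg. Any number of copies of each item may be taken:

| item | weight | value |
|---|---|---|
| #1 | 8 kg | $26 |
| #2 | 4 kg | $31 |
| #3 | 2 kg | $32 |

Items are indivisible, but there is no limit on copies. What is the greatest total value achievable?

$416

Best value-per-unit is #3 at 32/2, and filling with it alone uses weight 13×2=26. No mix of the others beats 13×32 = 416.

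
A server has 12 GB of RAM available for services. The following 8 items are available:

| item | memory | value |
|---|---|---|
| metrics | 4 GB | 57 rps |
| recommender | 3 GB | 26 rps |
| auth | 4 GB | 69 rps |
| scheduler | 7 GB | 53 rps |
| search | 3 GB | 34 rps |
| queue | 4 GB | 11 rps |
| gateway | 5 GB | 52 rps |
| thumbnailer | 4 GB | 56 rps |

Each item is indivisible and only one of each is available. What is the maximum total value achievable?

182 rps

This is a 0/1 knapsack; check combinations near the capacity.
- metrics+auth+thumbnailer: memory 4+4+4=12, value 57+69+56=182
- metrics+auth+search: memory 4+4+3=11, value 57+69+34=160
- auth+search+thumbnailer: memory 4+3+4=11, value 69+34+56=159
- auth+search+gateway: memory 4+3+5=12, value 69+34+52=155
- metrics+recommender+auth: memory 4+3+4=11, value 57+26+69=152
Best: 182 rps.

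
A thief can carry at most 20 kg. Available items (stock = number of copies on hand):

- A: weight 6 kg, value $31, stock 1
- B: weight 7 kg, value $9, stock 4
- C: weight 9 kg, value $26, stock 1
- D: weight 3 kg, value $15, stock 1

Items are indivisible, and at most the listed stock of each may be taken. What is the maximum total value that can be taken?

$72

Top feasible selections:
- 1×A + 1×C + 1×D: weight 18, value 72
- 1×A + 1×C: weight 15, value 57
- 1×A + 1×B + 1×D: weight 16, value 55
- 1×B + 1×C + 1×D: weight 19, value 50
Best: $72.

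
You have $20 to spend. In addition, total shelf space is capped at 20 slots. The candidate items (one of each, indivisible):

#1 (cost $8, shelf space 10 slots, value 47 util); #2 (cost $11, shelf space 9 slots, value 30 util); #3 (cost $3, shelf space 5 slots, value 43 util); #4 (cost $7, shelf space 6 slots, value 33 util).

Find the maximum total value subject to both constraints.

Feasible sets respecting both limits:
- #1+#3: cost 11, shelf space 15, value 90
- #1+#4: cost 15, shelf space 16, value 80
- #1+#2: cost 19, shelf space 19, value 77
Best: 90 util.

90 util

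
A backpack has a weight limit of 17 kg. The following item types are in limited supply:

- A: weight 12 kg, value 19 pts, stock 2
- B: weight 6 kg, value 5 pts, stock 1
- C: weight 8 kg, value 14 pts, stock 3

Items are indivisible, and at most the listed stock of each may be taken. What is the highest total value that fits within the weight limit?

28 pts

Top feasible selections:
- 2×C: weight 16, value 28
- 1×A: weight 12, value 19
- 1×B + 1×C: weight 14, value 19
- 1×C: weight 8, value 14
Best: 28 pts.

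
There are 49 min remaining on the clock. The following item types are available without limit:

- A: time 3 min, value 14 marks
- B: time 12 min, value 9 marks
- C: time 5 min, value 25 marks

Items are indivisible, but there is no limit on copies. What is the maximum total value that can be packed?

242 marks

Best value-per-unit is C at 25/5; filling with it alone gives 9×25 = 225.
Optimal mix: 3×A + 8×C → time 49, value 242.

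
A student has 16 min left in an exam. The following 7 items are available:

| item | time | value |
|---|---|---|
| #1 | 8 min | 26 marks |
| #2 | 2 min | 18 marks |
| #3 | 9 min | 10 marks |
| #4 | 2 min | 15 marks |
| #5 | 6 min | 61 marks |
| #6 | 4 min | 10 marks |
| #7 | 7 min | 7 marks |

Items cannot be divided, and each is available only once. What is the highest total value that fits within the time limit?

Check high-value combinations within 16 min:
- #1+#2+#5: time 8+2+6=16, value 26+18+61=105
- #2+#4+#5+#6: time 2+2+6+4=14, value 18+15+61+10=104
- #1+#4+#5: time 8+2+6=16, value 26+15+61=102
Best: 105 marks.

105 marks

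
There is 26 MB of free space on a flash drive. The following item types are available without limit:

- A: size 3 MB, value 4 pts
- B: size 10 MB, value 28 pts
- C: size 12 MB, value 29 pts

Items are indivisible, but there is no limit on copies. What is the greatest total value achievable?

64 pts

Best value-per-unit is B at 28/10; filling with it alone gives 2×28 = 56.
Optimal mix: 2×A + 2×B → size 26, value 64.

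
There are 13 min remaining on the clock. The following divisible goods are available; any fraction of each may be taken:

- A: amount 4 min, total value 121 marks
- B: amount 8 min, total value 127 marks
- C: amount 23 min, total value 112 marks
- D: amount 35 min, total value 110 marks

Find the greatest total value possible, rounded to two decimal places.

Take in order of value per unit:
- A (121/4 per unit): all 4 → value 121, running total 121.00
- B (127/8 per unit): all 8 → value 127, running total 248.00
- C (112/23 per unit): 1 of 23 → value 1×112/23 = 4.8696, running total 252.87
Total 252.87.

252.87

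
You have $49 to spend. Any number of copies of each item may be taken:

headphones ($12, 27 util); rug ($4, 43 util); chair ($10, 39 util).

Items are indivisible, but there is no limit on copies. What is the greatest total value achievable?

Best value-per-unit is rug at 43/4, and filling with it alone uses cost 12×4=48. No mix of the others beats 12×43 = 516.

516 util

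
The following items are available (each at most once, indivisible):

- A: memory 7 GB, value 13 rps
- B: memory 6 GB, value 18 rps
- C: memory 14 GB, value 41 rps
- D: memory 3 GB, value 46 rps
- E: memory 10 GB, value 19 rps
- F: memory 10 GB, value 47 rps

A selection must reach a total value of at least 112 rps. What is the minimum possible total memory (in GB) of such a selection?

Subsets with value ≥ 112, sorted by total memory:
- D+E+F: memory 23, value 112
- A+B+D+F: memory 26, value 124
Minimum memory: 23 GB.

23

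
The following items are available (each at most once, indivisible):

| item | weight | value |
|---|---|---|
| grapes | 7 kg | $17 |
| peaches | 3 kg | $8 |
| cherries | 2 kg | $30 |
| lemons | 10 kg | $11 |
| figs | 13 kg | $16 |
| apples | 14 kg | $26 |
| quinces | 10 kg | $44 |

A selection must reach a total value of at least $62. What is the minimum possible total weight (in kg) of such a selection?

12

Subsets with value ≥ 62, sorted by total weight:
- cherries+quinces: weight 12, value 74
- peaches+cherries+quinces: weight 15, value 82
Minimum weight: 12 kg.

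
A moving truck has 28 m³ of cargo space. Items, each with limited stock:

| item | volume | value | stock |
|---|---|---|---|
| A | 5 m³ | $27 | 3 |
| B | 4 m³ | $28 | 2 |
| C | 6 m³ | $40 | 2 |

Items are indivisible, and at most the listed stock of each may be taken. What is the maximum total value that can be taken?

Best selections within volume 28 and stock limits:
- 1×A + 2×B + 2×C: volume 25, value 163
- 2×A + 1×B + 2×C: volume 26, value 162
Best: $163.

$163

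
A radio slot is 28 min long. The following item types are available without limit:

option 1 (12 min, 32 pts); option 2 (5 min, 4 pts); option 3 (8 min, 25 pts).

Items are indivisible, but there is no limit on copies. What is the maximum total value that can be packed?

Best value-per-unit is option 3 at 25/8; filling with it alone gives 3×25 = 75.
Optimal mix: 1×option 1 + 2×option 3 → duration 28, value 82.

82 pts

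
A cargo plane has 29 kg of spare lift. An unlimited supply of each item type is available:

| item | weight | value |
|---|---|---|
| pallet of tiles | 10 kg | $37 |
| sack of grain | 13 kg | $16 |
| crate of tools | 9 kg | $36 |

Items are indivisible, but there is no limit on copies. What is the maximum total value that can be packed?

Best value-per-unit is crate of tools at 36/9; filling with it alone gives 3×36 = 108.
Optimal mix: 2×pallet of tiles + 1×crate of tools → weight 29, value 110.

$110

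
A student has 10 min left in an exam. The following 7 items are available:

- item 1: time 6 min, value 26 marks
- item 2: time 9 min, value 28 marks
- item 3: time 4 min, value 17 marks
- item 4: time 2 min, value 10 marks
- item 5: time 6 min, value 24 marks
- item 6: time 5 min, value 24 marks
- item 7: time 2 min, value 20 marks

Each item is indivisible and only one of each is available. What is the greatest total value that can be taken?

Check high-value combinations within 10 min:
- item 1+item 4+item 7: time 6+2+2=10, value 26+10+20=56
- item 4+item 6+item 7: time 2+5+2=9, value 10+24+20=54
- item 4+item 5+item 7: time 2+6+2=10, value 10+24+20=54
- item 3+item 4+item 7: time 4+2+2=8, value 17+10+20=47
Best: 56 marks.

56 marks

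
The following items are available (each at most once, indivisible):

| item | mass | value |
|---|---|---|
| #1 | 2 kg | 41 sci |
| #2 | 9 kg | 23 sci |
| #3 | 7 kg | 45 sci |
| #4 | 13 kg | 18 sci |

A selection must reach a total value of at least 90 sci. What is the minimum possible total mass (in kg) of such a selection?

Subsets with value ≥ 90, sorted by total mass:
- #1+#2+#3: mass 18, value 109
- #1+#3+#4: mass 22, value 104
Minimum mass: 18 kg.

18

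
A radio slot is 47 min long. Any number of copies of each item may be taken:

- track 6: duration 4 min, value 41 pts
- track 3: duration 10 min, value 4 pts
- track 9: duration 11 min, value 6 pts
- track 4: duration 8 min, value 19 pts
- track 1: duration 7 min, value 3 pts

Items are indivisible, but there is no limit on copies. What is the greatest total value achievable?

Best value-per-unit is track 6 at 41/4, and filling with it alone uses duration 11×4=44. No mix of the others beats 11×41 = 451.

451 pts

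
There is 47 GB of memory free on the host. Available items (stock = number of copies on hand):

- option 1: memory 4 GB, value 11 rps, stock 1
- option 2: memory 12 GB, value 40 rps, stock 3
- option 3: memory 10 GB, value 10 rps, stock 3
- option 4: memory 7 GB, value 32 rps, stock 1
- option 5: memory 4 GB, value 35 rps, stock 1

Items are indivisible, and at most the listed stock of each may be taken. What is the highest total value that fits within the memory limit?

Top feasible selections:
- 3×option 2 + 1×option 4 + 1×option 5: memory 47, value 187
- 1×option 1 + 3×option 2 + 1×option 5: memory 44, value 166
- 1×option 1 + 3×option 2 + 1×option 4: memory 47, value 163
Best: 187 rps.

187 rps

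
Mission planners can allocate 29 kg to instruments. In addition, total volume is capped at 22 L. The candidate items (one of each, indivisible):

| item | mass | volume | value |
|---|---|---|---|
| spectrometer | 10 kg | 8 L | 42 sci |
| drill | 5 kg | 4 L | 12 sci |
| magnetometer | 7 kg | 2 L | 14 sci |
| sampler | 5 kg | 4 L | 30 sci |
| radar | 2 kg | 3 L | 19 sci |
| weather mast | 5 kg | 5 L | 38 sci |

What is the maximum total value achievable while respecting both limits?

143 sci

Feasible sets respecting both limits:
- spectrometer+magnetometer+sampler+radar+weather mast: mass 29, volume 22, value 143
- spectrometer+sampler+radar+weather mast: mass 22, volume 20, value 129
- spectrometer+drill+magnetometer+radar+weather mast: mass 29, volume 22, value 125
Best: 143 sci.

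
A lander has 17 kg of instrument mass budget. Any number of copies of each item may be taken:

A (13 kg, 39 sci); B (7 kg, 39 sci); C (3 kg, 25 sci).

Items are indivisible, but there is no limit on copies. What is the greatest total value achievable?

Best value-per-unit is C at 25/3, and filling with it alone uses mass 5×3=15. No mix of the others beats 5×25 = 125.

125 sci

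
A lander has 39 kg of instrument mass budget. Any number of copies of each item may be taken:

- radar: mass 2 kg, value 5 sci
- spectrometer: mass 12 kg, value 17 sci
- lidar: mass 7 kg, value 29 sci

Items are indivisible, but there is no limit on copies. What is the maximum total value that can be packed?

Best value-per-unit is lidar at 29/7; filling with it alone gives 5×29 = 145.
Optimal mix: 2×radar + 5×lidar → mass 39, value 155.

155 sci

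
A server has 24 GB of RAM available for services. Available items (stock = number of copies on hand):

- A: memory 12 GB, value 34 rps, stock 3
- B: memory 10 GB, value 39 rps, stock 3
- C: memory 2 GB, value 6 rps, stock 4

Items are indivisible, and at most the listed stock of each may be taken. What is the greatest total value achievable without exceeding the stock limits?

90 rps

Best selections within memory 24 and stock limits:
- 2×B + 2×C: memory 24, value 90
- 2×B + 1×C: memory 22, value 84
Best: 90 rps.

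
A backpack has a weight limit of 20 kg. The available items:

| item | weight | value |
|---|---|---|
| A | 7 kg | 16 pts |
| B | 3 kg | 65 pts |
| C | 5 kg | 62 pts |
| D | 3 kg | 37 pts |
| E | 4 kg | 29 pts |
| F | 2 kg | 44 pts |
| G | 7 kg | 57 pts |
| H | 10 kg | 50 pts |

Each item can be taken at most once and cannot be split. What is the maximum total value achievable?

265 pts

This is a 0/1 knapsack; check combinations near the capacity.
- B+C+D+F+G: weight 3+5+3+2+7=20, value 65+62+37+44+57=265
- B+C+D+E+F: weight 3+5+3+4+2=17, value 65+62+37+29+44=237
- B+D+E+F+G: weight 3+3+4+2+7=19, value 65+37+29+44+57=232
- B+C+F+G: weight 3+5+2+7=17, value 65+62+44+57=228
- A+B+C+D+F: weight 7+3+5+3+2=20, value 16+65+62+37+44=224
Best: 265 pts.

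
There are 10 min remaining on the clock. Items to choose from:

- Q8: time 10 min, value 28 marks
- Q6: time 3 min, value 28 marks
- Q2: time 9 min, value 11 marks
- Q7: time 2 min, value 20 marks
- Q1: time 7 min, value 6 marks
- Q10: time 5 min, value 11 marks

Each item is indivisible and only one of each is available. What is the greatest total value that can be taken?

59 marks

This is a 0/1 knapsack; check combinations near the capacity.
- Q6+Q7+Q10: time 3+2+5=10, value 28+20+11=59
- Q6+Q7: time 3+2=5, value 28+20=48
- Q6+Q10: time 3+5=8, value 28+11=39
Best: 59 marks.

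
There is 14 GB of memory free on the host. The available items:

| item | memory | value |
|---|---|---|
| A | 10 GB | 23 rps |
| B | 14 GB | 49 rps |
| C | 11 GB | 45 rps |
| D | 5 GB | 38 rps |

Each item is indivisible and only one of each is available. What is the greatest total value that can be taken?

49 rps

This is a 0/1 knapsack; check combinations near the capacity.
- B: memory 14, value 49
- C: memory 11, value 45
- D: memory 5, value 38
- A: memory 10, value 23
Best: 49 rps.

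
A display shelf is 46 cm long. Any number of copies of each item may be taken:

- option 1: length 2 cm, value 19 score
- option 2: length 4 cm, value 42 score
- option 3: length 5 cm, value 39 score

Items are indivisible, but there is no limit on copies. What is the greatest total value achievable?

481 score

Best value-per-unit is option 2 at 42/4; filling with it alone gives 11×42 = 462.
Optimal mix: 1×option 1 + 11×option 2 → length 46, value 481.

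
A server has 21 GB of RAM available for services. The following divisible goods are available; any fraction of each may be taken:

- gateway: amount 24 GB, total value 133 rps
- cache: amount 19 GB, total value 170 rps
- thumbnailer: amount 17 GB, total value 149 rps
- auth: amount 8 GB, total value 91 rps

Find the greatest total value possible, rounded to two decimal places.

Take in order of value per unit:
- auth (91/8 per unit): all 8 → value 91, running total 91.00
- cache (170/19 per unit): 13 of 19 → value 13×170/19 = 116.3158, running total 207.32
Total 207.32.

207.32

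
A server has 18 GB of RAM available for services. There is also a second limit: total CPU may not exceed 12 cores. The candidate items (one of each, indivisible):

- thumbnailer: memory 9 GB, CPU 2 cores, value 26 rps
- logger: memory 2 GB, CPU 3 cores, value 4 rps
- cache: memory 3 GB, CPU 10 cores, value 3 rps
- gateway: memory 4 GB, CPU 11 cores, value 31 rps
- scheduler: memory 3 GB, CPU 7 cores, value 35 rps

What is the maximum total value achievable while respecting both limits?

Feasible sets respecting both limits:
- thumbnailer+logger+scheduler: memory 14, CPU 12, value 65
- thumbnailer+scheduler: memory 12, CPU 9, value 61
- logger+scheduler: memory 5, CPU 10, value 39
Best: 65 rps.

65 rps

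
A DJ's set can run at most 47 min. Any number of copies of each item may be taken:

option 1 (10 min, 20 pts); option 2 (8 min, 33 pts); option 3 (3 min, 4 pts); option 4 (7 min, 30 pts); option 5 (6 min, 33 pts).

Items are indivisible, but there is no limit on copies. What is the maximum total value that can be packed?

Best value-per-unit is option 5 at 33/6; filling with it alone gives 7×33 = 231.
Optimal mix: 1×option 2 + 1×option 3 + 6×option 5 → duration 47, value 235.

235 pts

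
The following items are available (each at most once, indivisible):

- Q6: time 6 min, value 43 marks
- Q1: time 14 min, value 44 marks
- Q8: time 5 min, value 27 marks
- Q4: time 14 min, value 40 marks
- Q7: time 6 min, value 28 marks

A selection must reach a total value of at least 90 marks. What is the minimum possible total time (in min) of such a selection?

Subsets with value ≥ 90, sorted by total time:
- Q6+Q8+Q7: time 17, value 98
- Q6+Q1+Q8: time 25, value 114
- Q6+Q8+Q4: time 25, value 110
Minimum time: 17 min.

17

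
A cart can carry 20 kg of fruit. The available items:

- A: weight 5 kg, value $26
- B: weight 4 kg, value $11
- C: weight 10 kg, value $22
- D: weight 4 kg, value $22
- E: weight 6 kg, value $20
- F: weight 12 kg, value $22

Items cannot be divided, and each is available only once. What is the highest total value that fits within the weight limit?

$79

Check high-value combinations within 20 kg:
- A+B+D+E: weight 5+4+4+6=19, value 26+11+22+20=79
- A+C+D: weight 5+10+4=19, value 26+22+22=70
- A+D+E: weight 5+4+6=15, value 26+22+20=68
- C+D+E: weight 10+4+6=20, value 22+22+20=64
- A+B+D: weight 5+4+4=13, value 26+11+22=59
Best: $79.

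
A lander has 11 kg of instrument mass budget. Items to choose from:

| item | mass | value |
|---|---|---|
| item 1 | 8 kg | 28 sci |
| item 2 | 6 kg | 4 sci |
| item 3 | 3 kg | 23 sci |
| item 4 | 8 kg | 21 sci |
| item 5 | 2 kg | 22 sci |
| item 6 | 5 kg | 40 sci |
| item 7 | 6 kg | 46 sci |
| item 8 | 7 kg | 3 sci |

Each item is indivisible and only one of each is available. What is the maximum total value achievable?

91 sci

This is a 0/1 knapsack; check combinations near the capacity.
- item 3+item 5+item 7: mass 3+2+6=11, value 23+22+46=91
- item 6+item 7: mass 5+6=11, value 40+46=86
- item 3+item 5+item 6: mass 3+2+5=10, value 23+22+40=85
Best: 91 sci.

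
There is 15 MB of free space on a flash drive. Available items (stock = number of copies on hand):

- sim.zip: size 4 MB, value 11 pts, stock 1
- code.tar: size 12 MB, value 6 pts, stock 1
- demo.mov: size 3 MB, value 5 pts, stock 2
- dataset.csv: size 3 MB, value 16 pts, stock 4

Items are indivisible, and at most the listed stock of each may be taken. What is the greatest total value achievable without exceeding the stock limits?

69 pts

Best selections within size 15 and stock limits:
- 1×demo.mov + 4×dataset.csv: size 15, value 69
- 4×dataset.csv: size 12, value 64
- 1×sim.zip + 3×dataset.csv: size 13, value 59
Best: 69 pts.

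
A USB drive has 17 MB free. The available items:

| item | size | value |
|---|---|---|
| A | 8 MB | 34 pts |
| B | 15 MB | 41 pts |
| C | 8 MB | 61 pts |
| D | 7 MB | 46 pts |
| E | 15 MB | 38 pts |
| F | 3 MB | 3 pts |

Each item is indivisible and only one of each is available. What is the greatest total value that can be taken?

107 pts

This is a 0/1 knapsack; check combinations near the capacity.
- C+D: size 8+7=15, value 61+46=107
- A+C: size 8+8=16, value 34+61=95
- A+D: size 8+7=15, value 34+46=80
- C+F: size 8+3=11, value 61+3=64
Best: 107 pts.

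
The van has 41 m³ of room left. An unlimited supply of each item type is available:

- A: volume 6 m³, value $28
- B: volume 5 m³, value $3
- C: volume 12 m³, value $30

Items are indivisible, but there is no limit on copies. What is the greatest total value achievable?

Best value-per-unit is A at 28/6; filling with it alone gives 6×28 = 168.
Optimal mix: 6×A + 1×B → volume 41, value 171.

$171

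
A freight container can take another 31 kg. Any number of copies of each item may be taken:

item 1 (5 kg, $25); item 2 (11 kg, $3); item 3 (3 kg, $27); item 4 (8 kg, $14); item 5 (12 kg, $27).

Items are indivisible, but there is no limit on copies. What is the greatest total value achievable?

$270

Best value-per-unit is item 3 at 27/3, and filling with it alone uses weight 10×3=30. No mix of the others beats 10×27 = 270.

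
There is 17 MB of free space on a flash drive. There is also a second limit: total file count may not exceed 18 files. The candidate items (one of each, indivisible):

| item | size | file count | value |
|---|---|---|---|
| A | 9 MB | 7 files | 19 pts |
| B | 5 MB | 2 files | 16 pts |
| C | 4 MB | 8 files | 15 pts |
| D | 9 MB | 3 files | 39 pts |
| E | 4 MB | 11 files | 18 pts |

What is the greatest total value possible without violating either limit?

Feasible sets respecting both limits:
- D+E: size 13, file count 14, value 57
- B+D: size 14, file count 5, value 55
- C+D: size 13, file count 11, value 54
Best: 57 pts.

57 pts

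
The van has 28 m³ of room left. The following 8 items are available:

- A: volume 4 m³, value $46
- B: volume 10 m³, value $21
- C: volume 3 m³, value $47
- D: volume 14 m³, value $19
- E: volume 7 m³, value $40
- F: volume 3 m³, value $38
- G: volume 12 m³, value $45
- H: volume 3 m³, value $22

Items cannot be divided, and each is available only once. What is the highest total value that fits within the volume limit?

Check high-value combinations within 28 m³:
- A+C+F+G+H: volume 4+3+3+12+3=25, value 46+47+38+45+22=198
- A+C+E+F+H: volume 4+3+7+3+3=20, value 46+47+40+38+22=193
- A+B+C+E+F: volume 4+10+3+7+3=27, value 46+21+47+40+38=192
- C+E+F+G+H: volume 3+7+3+12+3=28, value 47+40+38+45+22=192
Best: $198.

$198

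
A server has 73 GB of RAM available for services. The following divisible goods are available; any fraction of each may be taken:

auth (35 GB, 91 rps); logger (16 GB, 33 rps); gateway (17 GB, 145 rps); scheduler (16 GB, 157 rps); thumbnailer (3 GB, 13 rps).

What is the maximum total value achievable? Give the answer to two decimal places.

Take in order of value per unit:
- scheduler (157/16 per unit): all 16 → value 157, running total 157.00
- gateway (145/17 per unit): all 17 → value 145, running total 302.00
- thumbnailer (13/3 per unit): all 3 → value 13, running total 315.00
- auth (91/35 per unit): all 35 → value 91, running total 406.00
- logger (33/16 per unit): 2 of 16 → value 2×33/16 = 4.1250, running total 410.13
Total 410.13.

410.13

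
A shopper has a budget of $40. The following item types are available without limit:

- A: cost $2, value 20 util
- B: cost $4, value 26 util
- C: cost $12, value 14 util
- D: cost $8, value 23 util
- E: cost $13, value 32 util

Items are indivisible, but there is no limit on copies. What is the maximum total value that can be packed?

Best value-per-unit is A at 20/2, and filling with it alone uses cost 20×2=40. No mix of the others beats 20×20 = 400.

400 util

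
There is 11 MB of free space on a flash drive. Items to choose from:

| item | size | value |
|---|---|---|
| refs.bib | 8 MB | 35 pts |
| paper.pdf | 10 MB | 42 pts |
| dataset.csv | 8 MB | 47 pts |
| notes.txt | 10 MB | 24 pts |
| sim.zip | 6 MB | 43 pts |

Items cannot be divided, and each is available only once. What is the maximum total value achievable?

47 pts

This is a 0/1 knapsack; check combinations near the capacity.
- dataset.csv: size 8, value 47
- sim.zip: size 6, value 43
- paper.pdf: size 10, value 42
Best: 47 pts.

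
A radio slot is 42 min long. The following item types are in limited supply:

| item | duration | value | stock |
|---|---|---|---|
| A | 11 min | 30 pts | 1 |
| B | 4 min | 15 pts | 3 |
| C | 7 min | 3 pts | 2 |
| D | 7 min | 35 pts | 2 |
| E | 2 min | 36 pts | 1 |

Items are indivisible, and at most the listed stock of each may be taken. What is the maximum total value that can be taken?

Best selections within duration 42 and stock limits:
- 1×A + 3×B + 2×D + 1×E: duration 39, value 181
- 1×A + 2×B + 1×C + 2×D + 1×E: duration 42, value 169
- 1×A + 2×B + 2×D + 1×E: duration 35, value 166
Best: 181 pts.

181 pts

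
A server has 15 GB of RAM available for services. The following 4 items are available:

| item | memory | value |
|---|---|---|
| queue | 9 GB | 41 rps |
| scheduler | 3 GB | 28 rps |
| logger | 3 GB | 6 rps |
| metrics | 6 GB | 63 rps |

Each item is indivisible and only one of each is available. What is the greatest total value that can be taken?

104 rps

Check high-value combinations within 15 GB:
- queue+metrics: memory 9+6=15, value 41+63=104
- scheduler+logger+metrics: memory 3+3+6=12, value 28+6+63=97
- scheduler+metrics: memory 3+6=9, value 28+63=91
Best: 104 rps.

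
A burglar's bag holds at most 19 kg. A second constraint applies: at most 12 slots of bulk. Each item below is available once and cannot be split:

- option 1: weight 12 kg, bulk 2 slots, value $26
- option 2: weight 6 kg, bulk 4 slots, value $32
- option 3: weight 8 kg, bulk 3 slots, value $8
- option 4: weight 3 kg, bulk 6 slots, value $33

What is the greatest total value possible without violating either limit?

Feasible sets respecting both limits:
- option 2+option 4: weight 9, bulk 10, value 65
- option 1+option 4: weight 15, bulk 8, value 59
- option 1+option 2: weight 18, bulk 6, value 58
- option 3+option 4: weight 11, bulk 9, value 41
Best: $65.

$65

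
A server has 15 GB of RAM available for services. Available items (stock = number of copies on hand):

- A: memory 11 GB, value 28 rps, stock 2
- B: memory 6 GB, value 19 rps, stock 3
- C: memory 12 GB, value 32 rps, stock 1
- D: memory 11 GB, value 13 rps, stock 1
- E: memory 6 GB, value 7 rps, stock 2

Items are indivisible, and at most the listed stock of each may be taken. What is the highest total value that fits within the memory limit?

Top feasible selections:
- 2×B: memory 12, value 38
- 1×C: memory 12, value 32
- 1×A: memory 11, value 28
Best: 38 rps.

38 rps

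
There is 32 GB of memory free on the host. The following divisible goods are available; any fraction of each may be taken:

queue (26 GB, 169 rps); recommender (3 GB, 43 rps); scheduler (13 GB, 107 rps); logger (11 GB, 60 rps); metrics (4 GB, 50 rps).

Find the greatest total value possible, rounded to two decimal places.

Take in order of value per unit:
- recommender (43/3 per unit): all 3 → value 43, running total 43.00
- metrics (50/4 per unit): all 4 → value 50, running total 93.00
- scheduler (107/13 per unit): all 13 → value 107, running total 200.00
- queue (169/26 per unit): 12 of 26 → value 12×169/26 = 78.0000, running total 278.00
Total 278.00.

278.00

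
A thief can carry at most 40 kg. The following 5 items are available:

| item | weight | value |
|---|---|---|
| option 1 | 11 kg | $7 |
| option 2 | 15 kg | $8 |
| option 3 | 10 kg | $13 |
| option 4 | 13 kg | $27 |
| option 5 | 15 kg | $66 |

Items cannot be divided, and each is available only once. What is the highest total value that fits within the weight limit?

$106

Check high-value combinations within 40 kg:
- option 3+option 4+option 5: weight 10+13+15=38, value 13+27+66=106
- option 1+option 4+option 5: weight 11+13+15=39, value 7+27+66=100
- option 4+option 5: weight 13+15=28, value 27+66=93
- option 2+option 3+option 5: weight 15+10+15=40, value 8+13+66=87
- option 1+option 3+option 5: weight 11+10+15=36, value 7+13+66=86
Best: $106.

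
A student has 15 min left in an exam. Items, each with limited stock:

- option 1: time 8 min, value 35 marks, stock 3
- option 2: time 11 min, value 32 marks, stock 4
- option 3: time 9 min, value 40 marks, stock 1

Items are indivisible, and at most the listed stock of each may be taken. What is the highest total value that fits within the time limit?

Best selections within time 15 and stock limits:
- 1×option 3: time 9, value 40
- 1×option 1: time 8, value 35
- 1×option 2: time 11, value 32
Best: 40 marks.

40 marks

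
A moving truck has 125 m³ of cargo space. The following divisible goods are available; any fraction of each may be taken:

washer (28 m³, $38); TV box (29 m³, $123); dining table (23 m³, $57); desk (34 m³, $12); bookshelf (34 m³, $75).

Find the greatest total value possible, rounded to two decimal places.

Take in order of value per unit:
- TV box (123/29 per unit): all 29 → value 123, running total 123.00
- dining table (57/23 per unit): all 23 → value 57, running total 180.00
- bookshelf (75/34 per unit): all 34 → value 75, running total 255.00
- washer (38/28 per unit): all 28 → value 38, running total 293.00
- desk (12/34 per unit): 11 of 34 → value 11×12/34 = 3.8824, running total 296.88
Total 296.88.

296.88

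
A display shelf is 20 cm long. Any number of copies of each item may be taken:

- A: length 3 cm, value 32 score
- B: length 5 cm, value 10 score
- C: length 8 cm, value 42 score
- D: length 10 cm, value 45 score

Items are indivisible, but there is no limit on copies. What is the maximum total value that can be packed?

192 score

Best value-per-unit is A at 32/3, and filling with it alone uses length 6×3=18. No mix of the others beats 6×32 = 192.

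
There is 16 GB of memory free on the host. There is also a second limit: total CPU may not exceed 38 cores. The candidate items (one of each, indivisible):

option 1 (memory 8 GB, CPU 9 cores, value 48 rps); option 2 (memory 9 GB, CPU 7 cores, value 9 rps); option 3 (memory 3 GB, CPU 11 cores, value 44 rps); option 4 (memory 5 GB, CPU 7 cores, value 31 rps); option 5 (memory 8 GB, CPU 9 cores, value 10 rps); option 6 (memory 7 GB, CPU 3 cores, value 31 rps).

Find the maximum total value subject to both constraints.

Feasible sets respecting both limits:
- option 1+option 3+option 4: memory 16, CPU 27, value 123
- option 3+option 4+option 6: memory 15, CPU 21, value 106
- option 1+option 3: memory 11, CPU 20, value 92
Best: 123 rps.

123 rps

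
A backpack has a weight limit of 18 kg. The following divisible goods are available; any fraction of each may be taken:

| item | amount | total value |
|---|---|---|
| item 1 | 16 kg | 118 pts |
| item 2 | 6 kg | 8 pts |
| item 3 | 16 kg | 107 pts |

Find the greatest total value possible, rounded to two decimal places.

Take in order of value per unit:
- item 1 (118/16 per unit): all 16 → value 118, running total 118.00
- item 3 (107/16 per unit): 2 of 16 → value 2×107/16 = 13.3750, running total 131.38
Total 131.38.

131.38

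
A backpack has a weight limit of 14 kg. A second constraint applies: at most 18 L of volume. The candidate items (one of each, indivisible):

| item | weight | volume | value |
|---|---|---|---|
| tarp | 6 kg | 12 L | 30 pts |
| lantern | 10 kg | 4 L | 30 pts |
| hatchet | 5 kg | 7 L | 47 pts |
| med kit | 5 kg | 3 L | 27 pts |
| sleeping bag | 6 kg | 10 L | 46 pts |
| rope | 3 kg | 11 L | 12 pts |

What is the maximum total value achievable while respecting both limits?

93 pts

Feasible sets respecting both limits:
- hatchet+sleeping bag: weight 11, volume 17, value 93
- hatchet+med kit: weight 10, volume 10, value 74
- med kit+sleeping bag: weight 11, volume 13, value 73
Best: 93 pts.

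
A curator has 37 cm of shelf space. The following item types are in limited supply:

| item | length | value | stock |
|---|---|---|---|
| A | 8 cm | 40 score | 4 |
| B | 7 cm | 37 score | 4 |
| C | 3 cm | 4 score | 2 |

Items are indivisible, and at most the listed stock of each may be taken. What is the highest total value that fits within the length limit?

191 score

Best selections within length 37 and stock limits:
- 2×A + 3×B: length 37, value 191
- 1×A + 4×B: length 36, value 188
- 3×A + 1×B + 2×C: length 37, value 165
- 4×A + 1×C: length 35, value 164
Best: 191 score.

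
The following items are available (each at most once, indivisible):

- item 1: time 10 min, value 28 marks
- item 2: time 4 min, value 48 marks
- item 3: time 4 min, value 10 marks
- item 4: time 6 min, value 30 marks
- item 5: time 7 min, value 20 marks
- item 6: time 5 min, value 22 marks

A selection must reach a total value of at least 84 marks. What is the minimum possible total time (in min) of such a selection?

Subsets with value ≥ 84, sorted by total time:
- item 2+item 3+item 4: time 14, value 88
- item 2+item 4+item 6: time 15, value 100
Minimum time: 14 min.

14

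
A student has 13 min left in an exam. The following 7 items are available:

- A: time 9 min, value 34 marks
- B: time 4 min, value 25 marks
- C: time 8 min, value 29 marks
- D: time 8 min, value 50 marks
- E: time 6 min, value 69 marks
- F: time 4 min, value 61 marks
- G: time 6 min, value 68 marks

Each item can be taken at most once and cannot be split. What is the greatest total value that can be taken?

137 marks

This is a 0/1 knapsack; check combinations near the capacity.
- E+G: time 6+6=12, value 69+68=137
- E+F: time 6+4=10, value 69+61=130
- F+G: time 4+6=10, value 61+68=129
Best: 137 marks.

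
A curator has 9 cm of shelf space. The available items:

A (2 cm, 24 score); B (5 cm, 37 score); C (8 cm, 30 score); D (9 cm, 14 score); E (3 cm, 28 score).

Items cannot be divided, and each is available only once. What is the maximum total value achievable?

This is a 0/1 knapsack; check combinations near the capacity.
- B+E: length 5+3=8, value 37+28=65
- A+B: length 2+5=7, value 24+37=61
- A+E: length 2+3=5, value 24+28=52
Best: 65 score.

65 score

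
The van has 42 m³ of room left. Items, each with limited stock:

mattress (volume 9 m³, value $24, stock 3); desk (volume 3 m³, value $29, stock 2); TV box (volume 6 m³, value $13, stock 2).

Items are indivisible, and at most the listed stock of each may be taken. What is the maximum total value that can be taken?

Top feasible selections:
- 3×mattress + 2×desk + 1×TV box: volume 39, value 143
- 2×mattress + 2×desk + 2×TV box: volume 36, value 132
- 3×mattress + 2×desk: volume 33, value 130
Best: $143.

$143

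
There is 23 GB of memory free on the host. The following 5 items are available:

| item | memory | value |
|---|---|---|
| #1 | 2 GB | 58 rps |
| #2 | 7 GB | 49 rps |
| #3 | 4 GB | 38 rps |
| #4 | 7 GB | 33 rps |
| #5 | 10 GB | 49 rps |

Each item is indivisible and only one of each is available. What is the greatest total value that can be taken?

Check high-value combinations within 23 GB:
- #1+#2+#3+#5: memory 2+7+4+10=23, value 58+49+38+49=194
- #1+#2+#3+#4: memory 2+7+4+7=20, value 58+49+38+33=178
- #1+#3+#4+#5: memory 2+4+7+10=23, value 58+38+33+49=178
- #1+#2+#5: memory 2+7+10=19, value 58+49+49=156
Best: 194 rps.

194 rps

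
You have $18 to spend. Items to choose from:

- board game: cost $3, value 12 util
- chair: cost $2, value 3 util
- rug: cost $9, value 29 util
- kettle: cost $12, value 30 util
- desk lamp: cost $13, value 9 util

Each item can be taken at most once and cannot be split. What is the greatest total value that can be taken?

Check high-value combinations within $18:
- board game+chair+kettle: cost 3+2+12=17, value 12+3+30=45
- board game+chair+rug: cost 3+2+9=14, value 12+3+29=44
- board game+kettle: cost 3+12=15, value 12+30=42
- board game+rug: cost 3+9=12, value 12+29=41
- chair+kettle: cost 2+12=14, value 3+30=33
Best: 45 util.

45 util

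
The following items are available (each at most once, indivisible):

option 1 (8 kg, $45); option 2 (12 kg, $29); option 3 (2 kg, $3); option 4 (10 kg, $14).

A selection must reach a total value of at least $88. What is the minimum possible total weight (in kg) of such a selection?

30

Subsets with value ≥ 88, sorted by total weight:
- option 1+option 2+option 4: weight 30, value 88
- option 1+option 2+option 3+option 4: weight 32, value 91
Minimum weight: 30 kg.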